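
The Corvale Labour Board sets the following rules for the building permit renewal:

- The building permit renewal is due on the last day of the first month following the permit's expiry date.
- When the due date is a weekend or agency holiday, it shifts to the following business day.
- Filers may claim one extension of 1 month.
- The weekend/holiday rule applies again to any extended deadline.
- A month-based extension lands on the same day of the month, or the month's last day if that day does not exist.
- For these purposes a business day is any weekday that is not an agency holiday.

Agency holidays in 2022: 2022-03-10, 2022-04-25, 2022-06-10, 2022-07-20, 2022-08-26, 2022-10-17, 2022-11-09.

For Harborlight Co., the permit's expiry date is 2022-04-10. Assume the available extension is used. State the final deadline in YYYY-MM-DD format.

2022-06-30

1 month after 2022-04-10 falls in May 2022; the last day of that month is 2022-05-31.
Since 2022-05-31 is a Tuesday and not a holiday, the date is unchanged.
Applying the 1 month extension: 1 month after 2022-05-31 is 2022-06-30 (day 31 does not exist in June, so the month's last day is used).
2022-06-30 is a Thursday and not a listed holiday, so it stands.
The final due date is 2022-06-30.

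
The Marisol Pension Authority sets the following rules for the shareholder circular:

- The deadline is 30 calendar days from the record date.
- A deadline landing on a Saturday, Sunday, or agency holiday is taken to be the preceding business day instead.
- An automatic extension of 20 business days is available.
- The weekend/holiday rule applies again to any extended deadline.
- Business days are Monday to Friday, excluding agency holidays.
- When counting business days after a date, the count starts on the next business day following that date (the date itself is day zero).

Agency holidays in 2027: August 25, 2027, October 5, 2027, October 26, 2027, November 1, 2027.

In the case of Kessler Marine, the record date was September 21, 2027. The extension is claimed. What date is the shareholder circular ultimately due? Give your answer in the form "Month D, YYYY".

From September 21, 2027, 30 calendar days later is October 21, 2027.
October 21, 2027 is a Thursday and not a listed holiday, so it stands.
The 20-business-day extension runs from October 21, 2027 to November 22, 2027.
November 22, 2027 (Monday) is already a business day.
So the filing is due November 22, 2027.

November 22, 2027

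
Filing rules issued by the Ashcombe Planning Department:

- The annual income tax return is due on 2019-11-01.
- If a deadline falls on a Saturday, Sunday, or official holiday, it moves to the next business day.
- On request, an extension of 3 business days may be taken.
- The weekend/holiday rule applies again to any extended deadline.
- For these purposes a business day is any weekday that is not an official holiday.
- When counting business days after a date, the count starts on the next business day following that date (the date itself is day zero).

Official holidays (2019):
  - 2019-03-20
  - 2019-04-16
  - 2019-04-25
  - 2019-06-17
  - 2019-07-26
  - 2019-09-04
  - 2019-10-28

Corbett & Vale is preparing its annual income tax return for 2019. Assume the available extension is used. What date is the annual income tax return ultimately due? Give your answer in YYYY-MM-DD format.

The stated deadline is 2019-11-01.
2019-11-01 falls on a Friday, which is a business day, so no adjustment is needed.
Counting 3 further business days from 2019-11-01 reaches 2019-11-06.
2019-11-06 is a Wednesday and not a listed holiday, so it stands.
So the filing is due 2019-11-06.

2019-11-06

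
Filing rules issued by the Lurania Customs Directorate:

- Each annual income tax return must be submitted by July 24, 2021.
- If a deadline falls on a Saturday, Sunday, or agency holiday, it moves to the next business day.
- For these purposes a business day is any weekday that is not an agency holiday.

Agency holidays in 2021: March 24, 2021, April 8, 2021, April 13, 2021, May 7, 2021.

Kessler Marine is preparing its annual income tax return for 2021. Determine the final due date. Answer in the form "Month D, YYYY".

July 26, 2021

The statutory due date is July 24, 2021.
July 24, 2021 falls on a Saturday. Rolling to the next business day gives July 26, 2021, a Monday.
Deadline: July 26, 2021.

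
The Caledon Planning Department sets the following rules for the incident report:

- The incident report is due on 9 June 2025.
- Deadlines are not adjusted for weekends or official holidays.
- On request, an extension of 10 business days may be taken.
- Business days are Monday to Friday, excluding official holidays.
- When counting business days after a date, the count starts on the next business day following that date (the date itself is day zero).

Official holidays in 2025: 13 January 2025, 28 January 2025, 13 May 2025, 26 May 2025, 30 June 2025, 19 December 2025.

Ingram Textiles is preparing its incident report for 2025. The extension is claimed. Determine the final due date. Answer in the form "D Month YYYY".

23 June 2025

The stated deadline is 9 June 2025.
9 June 2025 falls on a Monday. The rules make no weekend/holiday allowance, so it remains 9 June 2025.
The 10-business-day extension runs from 9 June 2025 to 23 June 2025.
No adjustment is made for weekends or holidays, so 23 June 2025 stands.
Deadline: 23 June 2025.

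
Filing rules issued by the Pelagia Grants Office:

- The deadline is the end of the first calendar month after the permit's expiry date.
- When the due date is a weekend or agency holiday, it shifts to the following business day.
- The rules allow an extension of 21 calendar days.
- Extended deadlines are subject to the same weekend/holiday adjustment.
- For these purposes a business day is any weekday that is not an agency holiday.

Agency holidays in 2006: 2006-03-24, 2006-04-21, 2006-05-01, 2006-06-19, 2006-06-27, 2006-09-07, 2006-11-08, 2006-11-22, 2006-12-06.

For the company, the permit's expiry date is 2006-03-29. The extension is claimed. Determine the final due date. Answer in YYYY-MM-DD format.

The first month after 2006-03-29 is April 2006, whose last day is 2006-04-30.
2006-04-30 falls on a Sunday. Rolling to the next business day gives 2006-05-02, a Tuesday.
With the 21-day extension, 2006-05-02 becomes 2006-05-23.
2006-05-23 is a Tuesday and not a listed holiday, so it stands.
Final deadline: 2006-05-23.

2006-05-23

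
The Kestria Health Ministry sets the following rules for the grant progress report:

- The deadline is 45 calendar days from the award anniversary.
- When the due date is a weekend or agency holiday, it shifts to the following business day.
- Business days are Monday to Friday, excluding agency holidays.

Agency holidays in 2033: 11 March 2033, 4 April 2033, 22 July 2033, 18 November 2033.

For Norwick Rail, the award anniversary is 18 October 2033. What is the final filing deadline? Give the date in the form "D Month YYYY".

2 December 2033

Adding 45 calendar days to 18 October 2033 gives 2 December 2033.
2 December 2033 (Friday) is already a business day.
Deadline: 2 December 2033.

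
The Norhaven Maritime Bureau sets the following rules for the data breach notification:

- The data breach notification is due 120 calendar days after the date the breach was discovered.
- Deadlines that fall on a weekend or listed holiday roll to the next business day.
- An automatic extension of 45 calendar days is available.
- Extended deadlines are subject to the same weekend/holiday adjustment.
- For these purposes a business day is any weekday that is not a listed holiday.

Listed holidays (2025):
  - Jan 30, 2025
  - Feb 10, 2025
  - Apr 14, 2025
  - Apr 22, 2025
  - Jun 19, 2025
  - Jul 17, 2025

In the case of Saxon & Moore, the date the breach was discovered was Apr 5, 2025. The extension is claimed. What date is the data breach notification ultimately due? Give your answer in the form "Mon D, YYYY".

From Apr 5, 2025, 120 calendar days later is Aug 3, 2025.
Aug 3, 2025 is a Sunday, so it moves to the next business day, Aug 4, 2025 (Monday).
Add the 45 calendar-day extension to Aug 4, 2025: Sep 18, 2025.
Sep 18, 2025 falls on a Thursday, which is a business day, so no adjustment is needed.
Final deadline: Sep 18, 2025.

Sep 18, 2025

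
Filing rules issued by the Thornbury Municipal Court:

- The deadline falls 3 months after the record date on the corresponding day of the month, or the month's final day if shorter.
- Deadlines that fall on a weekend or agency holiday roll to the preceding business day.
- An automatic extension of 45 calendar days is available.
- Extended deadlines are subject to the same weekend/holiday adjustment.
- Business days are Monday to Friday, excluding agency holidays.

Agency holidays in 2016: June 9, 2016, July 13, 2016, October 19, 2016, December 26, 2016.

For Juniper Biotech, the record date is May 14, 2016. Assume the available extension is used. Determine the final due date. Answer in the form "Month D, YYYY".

September 26, 2016

Moving 3 months forward from May 14, 2016 on the corresponding day gives August 14, 2016.
Because August 14, 2016 is a Sunday, the deadline becomes August 12, 2016 (Friday).
With the 45-day extension, August 12, 2016 becomes September 26, 2016.
Since September 26, 2016 is a Monday and not a holiday, the date is unchanged.
Deadline: September 26, 2016.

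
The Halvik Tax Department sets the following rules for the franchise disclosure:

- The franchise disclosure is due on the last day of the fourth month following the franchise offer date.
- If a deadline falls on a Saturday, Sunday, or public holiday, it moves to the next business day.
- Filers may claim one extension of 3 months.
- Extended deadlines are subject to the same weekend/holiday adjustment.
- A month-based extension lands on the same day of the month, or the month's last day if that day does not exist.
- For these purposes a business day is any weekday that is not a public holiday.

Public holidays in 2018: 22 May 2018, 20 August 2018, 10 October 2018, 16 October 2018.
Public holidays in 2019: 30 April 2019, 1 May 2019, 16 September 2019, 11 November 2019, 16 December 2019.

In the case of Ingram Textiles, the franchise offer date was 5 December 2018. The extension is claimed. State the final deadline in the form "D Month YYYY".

4 months after 5 December 2018 falls in April 2019; the last day of that month is 30 April 2019.
30 April 2019 is a listed holiday, so it moves to the next business day, 2 May 2019 (Thursday).
The 3 months extension carries 2 May 2019 to 2 August 2019.
2 August 2019 is a Friday and not a listed holiday, so it stands.
So the filing is due 2 August 2019.

2 August 2019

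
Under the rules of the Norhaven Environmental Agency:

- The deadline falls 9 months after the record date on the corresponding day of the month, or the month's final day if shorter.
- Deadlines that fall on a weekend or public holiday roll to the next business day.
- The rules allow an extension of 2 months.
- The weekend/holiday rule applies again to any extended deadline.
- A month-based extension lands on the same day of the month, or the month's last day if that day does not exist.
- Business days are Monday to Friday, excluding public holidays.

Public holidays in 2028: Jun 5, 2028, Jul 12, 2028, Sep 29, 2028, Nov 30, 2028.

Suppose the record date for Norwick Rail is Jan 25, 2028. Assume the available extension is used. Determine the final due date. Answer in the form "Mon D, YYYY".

Dec 25, 2028

9 months from Jan 25, 2028 is Oct 25, 2028.
Since Oct 25, 2028 is a Wednesday and not a holiday, the date is unchanged.
Applying the 2 months extension: 2 months after Oct 25, 2028 is Dec 25, 2028.
Dec 25, 2028 (Monday) is already a business day.
So the filing is due Dec 25, 2028.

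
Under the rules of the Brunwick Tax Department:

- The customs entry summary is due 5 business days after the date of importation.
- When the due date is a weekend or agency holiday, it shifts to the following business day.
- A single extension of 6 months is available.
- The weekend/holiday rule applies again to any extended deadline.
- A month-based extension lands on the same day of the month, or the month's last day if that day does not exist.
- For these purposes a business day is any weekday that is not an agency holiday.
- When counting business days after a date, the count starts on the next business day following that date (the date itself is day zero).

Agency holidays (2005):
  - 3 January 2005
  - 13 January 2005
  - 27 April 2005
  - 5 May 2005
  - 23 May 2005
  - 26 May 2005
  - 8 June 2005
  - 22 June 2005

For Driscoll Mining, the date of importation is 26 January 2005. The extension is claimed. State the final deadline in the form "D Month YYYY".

2 August 2005

Counting 5 business days after 26 January 2005 (skipping weekends and listed holidays) reaches 2 February 2005.
2 February 2005 falls on a Wednesday, which is a business day, so no adjustment is needed.
Add 6 months to 2 February 2005: 2 August 2005.
Since 2 August 2005 is a Tuesday and not a holiday, the date is unchanged.
So the filing is due 2 August 2005.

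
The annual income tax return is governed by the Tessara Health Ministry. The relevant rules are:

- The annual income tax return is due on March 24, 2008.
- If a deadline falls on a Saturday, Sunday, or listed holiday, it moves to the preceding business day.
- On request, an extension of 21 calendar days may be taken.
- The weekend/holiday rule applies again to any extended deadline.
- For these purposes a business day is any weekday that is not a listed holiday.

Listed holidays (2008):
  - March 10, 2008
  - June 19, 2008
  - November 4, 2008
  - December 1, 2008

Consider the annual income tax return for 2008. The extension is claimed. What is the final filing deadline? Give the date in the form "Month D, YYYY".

April 14, 2008

Start from the fixed due date, March 24, 2008.
March 24, 2008 falls on a Monday, which is a business day, so no adjustment is needed.
Applying the 21-calendar-day extension: March 24, 2008 + 21 days = April 14, 2008.
April 14, 2008 falls on a Monday, which is a business day, so no adjustment is needed.
Final deadline: April 14, 2008.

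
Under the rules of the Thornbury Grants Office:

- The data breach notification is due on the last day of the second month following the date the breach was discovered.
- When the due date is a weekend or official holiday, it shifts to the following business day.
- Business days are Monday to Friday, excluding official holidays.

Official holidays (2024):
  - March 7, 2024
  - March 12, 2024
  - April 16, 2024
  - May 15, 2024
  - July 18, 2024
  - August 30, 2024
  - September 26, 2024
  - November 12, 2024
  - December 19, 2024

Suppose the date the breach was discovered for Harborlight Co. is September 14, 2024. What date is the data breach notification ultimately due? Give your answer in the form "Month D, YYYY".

2 months after September 14, 2024 falls in November 2024; the last day of that month is November 30, 2024.
November 30, 2024 is a Saturday, so it moves to the next business day, December 2, 2024 (Monday).
So the filing is due December 2, 2024.

December 2, 2024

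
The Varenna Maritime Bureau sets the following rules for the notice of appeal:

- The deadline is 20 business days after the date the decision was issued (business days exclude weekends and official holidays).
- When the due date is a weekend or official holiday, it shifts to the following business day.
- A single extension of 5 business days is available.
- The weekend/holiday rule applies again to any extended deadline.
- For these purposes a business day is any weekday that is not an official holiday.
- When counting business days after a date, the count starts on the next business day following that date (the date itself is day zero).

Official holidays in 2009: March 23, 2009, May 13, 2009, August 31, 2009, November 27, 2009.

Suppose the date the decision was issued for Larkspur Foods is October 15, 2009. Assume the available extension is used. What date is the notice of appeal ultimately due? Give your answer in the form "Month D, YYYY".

Counting 20 business days after October 15, 2009 (skipping weekends and listed holidays) reaches November 12, 2009.
November 12, 2009 (Thursday) is already a business day.
Counting 5 further business days from November 12, 2009 reaches November 19, 2009.
Since November 19, 2009 is a Thursday and not a holiday, the date is unchanged.
Final deadline: November 19, 2009.

November 19, 2009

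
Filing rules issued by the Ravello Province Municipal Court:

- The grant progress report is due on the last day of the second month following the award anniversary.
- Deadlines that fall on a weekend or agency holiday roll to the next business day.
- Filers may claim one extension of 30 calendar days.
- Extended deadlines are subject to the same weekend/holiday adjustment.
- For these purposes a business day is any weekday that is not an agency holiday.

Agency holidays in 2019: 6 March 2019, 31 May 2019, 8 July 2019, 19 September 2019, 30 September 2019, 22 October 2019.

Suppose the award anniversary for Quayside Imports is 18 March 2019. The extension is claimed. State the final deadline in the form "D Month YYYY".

3 July 2019

The second month after 18 March 2019 is May 2019, whose last day is 31 May 2019.
Because 31 May 2019 is a listed holiday, the deadline becomes 3 June 2019 (Monday).
Add the 30 calendar-day extension to 3 June 2019: 3 July 2019.
3 July 2019 falls on a Wednesday, which is a business day, so no adjustment is needed.
The final due date is 3 July 2019.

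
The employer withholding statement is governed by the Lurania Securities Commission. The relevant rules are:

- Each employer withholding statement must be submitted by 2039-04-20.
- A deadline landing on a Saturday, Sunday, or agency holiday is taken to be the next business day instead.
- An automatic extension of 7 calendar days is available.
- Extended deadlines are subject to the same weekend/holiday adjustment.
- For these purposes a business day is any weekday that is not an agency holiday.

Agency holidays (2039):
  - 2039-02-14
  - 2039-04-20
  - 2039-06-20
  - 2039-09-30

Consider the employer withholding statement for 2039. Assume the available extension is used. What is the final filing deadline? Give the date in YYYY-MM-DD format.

2039-04-28

The stated deadline is 2039-04-20.
Because 2039-04-20 is a listed holiday, the deadline becomes 2039-04-21 (Thursday).
The 7-calendar-day extension moves the deadline from 2039-04-21 to 2039-04-28.
2039-04-28 (Thursday) is already a business day.
The final due date is 2039-04-28.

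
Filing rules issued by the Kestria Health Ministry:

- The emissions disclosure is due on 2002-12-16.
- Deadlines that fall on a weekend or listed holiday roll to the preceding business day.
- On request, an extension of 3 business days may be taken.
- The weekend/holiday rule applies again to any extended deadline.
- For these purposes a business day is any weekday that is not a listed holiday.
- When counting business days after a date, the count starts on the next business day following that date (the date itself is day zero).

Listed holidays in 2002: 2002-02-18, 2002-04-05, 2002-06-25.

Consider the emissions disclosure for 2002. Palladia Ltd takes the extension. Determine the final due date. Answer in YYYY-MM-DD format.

2002-12-19

The stated deadline is 2002-12-16.
2002-12-16 is a Monday and not a listed holiday, so it stands.
The 3-business-day extension runs from 2002-12-16 to 2002-12-19.
2002-12-19 falls on a Thursday, which is a business day, so no adjustment is needed.
Final deadline: 2002-12-19.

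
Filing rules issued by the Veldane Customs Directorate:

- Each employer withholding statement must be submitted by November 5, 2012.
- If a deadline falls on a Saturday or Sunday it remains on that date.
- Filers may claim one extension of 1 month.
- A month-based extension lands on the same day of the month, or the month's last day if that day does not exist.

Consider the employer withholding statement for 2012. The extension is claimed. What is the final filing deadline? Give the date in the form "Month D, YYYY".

December 5, 2012

Start from the fixed due date, November 5, 2012.
November 5, 2012 falls on a Monday. The rules make no weekend/holiday allowance, so it remains November 5, 2012.
The 1 month extension carries November 5, 2012 to December 5, 2012.
No adjustment is made for weekends or holidays, so December 5, 2012 stands.
So the filing is due December 5, 2012.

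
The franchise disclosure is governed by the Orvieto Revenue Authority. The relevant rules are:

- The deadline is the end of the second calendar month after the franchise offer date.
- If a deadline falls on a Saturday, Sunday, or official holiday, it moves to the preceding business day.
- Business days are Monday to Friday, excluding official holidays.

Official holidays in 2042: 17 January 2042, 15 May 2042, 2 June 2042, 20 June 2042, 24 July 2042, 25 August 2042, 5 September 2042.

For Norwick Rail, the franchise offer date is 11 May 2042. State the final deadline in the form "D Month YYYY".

The second month after 11 May 2042 is July 2042, whose last day is 31 July 2042.
31 July 2042 is a Thursday and not a listed holiday, so it stands.
Deadline: 31 July 2042.

31 July 2042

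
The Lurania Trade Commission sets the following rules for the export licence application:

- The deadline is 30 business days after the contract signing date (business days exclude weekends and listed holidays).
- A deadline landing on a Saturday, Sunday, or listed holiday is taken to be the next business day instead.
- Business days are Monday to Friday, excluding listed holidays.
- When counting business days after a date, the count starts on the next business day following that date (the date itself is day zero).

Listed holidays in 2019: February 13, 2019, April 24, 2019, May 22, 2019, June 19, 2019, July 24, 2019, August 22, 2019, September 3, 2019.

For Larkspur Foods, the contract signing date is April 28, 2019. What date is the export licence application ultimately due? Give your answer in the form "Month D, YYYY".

June 10, 2019

Counting 30 business days after April 28, 2019 (skipping weekends and listed holidays) reaches June 10, 2019.
June 10, 2019 (Monday) is already a business day.
Final deadline: June 10, 2019.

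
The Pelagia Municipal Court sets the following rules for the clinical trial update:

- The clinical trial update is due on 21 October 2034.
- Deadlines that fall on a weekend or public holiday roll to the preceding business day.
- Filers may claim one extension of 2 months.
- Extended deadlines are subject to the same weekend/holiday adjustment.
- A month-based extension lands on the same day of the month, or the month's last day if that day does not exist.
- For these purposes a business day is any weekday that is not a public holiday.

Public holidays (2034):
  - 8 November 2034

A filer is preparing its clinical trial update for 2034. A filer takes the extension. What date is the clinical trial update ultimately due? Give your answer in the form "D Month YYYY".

20 December 2034

The stated deadline is 21 October 2034.
21 October 2034 falls on a Saturday. Rolling to the preceding business day gives 20 October 2034, a Friday.
Add 2 months to 20 October 2034: 20 December 2034.
20 December 2034 is a Wednesday and not a listed holiday, so it stands.
The final due date is 20 December 2034.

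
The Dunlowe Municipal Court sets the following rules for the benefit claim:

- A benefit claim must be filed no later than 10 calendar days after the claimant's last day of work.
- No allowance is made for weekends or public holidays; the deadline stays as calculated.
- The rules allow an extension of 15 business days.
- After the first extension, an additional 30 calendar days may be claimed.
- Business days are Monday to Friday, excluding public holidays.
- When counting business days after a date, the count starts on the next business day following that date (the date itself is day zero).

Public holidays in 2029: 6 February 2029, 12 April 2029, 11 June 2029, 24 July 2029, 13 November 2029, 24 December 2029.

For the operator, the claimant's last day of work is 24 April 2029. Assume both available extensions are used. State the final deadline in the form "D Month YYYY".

From 24 April 2029, 10 calendar days later is 4 May 2029.
No adjustment is made for weekends or holidays, so 4 May 2029 stands.
Counting 15 further business days from 4 May 2029 reaches 25 May 2029.
25 May 2029 falls on a Friday. The rules make no weekend/holiday allowance, so it remains 25 May 2029.
Add the 30 calendar-day extension to 25 May 2029: 24 June 2029.
24 June 2029 is a Sunday; no weekend or holiday adjustment applies.
Deadline: 24 June 2029.

24 June 2029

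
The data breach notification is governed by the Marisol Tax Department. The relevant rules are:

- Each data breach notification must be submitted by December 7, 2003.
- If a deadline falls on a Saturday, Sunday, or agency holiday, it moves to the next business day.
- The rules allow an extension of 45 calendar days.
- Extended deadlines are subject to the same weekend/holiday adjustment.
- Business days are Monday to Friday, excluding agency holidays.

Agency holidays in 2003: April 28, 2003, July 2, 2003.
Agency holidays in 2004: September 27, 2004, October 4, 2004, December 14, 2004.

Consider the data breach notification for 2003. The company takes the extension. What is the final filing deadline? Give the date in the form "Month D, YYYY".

January 22, 2004

Start from the fixed due date, December 7, 2003.
Because December 7, 2003 is a Sunday, the deadline becomes December 8, 2003 (Monday).
With the 45-day extension, December 8, 2003 becomes January 22, 2004.
January 22, 2004 falls on a Thursday, which is a business day, so no adjustment is needed.
The final due date is January 22, 2004.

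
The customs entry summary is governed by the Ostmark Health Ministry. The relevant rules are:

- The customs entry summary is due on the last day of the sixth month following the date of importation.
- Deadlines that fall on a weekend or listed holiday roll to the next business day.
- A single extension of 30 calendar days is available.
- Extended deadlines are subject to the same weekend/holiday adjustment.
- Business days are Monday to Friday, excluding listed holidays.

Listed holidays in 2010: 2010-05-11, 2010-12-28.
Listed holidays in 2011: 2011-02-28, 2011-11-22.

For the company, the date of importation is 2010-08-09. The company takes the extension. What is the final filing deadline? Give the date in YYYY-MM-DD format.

2011-03-31

6 months after 2010-08-09 falls in February 2011; the last day of that month is 2011-02-28.
Because 2011-02-28 is a listed holiday, the deadline becomes 2011-03-01 (Tuesday).
The 30-calendar-day extension moves the deadline from 2011-03-01 to 2011-03-31.
2011-03-31 (Thursday) is already a business day.
So the filing is due 2011-03-31.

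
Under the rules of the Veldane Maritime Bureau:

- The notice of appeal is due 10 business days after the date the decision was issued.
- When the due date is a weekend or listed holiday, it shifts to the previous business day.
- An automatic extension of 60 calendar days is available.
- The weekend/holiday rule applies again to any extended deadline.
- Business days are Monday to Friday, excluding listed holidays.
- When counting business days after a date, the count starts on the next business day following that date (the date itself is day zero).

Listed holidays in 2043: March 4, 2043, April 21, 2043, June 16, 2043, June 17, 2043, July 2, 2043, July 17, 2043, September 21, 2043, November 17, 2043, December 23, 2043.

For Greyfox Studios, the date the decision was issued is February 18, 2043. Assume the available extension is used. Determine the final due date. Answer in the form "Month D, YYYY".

Counting 10 business days after February 18, 2043 (skipping weekends and listed holidays) reaches March 5, 2043.
March 5, 2043 is a Thursday and not a listed holiday, so it stands.
Applying the 60-calendar-day extension: March 5, 2043 + 60 days = May 4, 2043.
May 4, 2043 is a Monday and not a listed holiday, so it stands.
Deadline: May 4, 2043.

May 4, 2043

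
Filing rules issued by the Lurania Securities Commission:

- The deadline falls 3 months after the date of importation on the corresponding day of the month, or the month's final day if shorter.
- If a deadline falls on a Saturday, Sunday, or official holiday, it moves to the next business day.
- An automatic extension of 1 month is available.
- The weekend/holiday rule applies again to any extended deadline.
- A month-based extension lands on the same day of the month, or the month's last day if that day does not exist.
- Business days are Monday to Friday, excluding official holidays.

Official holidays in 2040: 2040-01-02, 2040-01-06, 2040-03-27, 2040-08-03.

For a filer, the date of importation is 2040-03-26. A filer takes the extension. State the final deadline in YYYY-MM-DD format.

Moving 3 months forward from 2040-03-26 on the corresponding day gives 2040-06-26.
2040-06-26 falls on a Tuesday, which is a business day, so no adjustment is needed.
Add 1 month to 2040-06-26: 2040-07-26.
Since 2040-07-26 is a Thursday and not a holiday, the date is unchanged.
So the filing is due 2040-07-26.

2040-07-26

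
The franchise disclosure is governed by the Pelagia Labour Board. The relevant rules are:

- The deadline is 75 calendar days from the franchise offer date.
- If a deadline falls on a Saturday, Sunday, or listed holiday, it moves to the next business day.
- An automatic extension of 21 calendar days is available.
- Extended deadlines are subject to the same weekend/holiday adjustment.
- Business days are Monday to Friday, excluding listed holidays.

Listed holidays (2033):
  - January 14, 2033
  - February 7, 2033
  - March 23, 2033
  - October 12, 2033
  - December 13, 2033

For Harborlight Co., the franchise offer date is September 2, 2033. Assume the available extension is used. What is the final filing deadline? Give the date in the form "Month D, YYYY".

December 7, 2033

Trigger date September 2, 2033 + 75 calendar days = November 16, 2033.
Since November 16, 2033 is a Wednesday and not a holiday, the date is unchanged.
Applying the 21-calendar-day extension: November 16, 2033 + 21 days = December 7, 2033.
December 7, 2033 is a Wednesday and not a listed holiday, so it stands.
Final deadline: December 7, 2033.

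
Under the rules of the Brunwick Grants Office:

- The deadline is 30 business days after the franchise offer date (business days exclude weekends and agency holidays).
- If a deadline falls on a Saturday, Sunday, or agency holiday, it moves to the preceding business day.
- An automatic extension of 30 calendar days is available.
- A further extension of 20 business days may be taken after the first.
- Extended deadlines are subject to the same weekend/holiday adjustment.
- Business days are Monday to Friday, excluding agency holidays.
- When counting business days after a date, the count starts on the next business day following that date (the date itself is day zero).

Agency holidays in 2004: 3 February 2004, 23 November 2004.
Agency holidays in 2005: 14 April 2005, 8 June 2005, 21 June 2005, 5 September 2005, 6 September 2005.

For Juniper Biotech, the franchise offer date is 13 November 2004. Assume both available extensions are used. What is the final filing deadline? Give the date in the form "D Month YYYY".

30 business days after 13 November 2004, excluding weekends and holidays, is 27 December 2004.
27 December 2004 falls on a Monday, which is a business day, so no adjustment is needed.
The 30-calendar-day extension moves the deadline from 27 December 2004 to 26 January 2005.
26 January 2005 (Wednesday) is already a business day.
The 20-business-day extension runs from 26 January 2005 to 23 February 2005.
Since 23 February 2005 is a Wednesday and not a holiday, the date is unchanged.
The final due date is 23 February 2005.

23 February 2005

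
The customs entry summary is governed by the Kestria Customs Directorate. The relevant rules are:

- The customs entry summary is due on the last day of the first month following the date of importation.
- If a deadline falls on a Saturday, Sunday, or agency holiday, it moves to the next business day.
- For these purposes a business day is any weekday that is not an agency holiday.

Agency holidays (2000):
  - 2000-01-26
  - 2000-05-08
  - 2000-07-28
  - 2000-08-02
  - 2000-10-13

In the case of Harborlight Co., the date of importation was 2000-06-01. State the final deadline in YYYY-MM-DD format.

2000-07-31

1 month after 2000-06-01 falls in July 2000; the last day of that month is 2000-07-31.
2000-07-31 falls on a Monday, which is a business day, so no adjustment is needed.
The final due date is 2000-07-31.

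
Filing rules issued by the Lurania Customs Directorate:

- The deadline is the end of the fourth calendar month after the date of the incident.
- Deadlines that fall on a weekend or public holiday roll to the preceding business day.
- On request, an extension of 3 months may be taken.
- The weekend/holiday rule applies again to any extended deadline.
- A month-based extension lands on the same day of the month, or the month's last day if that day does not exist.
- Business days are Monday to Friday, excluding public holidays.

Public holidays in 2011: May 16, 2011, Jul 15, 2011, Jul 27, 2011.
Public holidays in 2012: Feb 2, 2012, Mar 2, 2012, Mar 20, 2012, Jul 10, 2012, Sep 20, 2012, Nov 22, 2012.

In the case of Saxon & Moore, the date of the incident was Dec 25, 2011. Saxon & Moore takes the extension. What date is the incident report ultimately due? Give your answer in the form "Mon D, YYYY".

4 months after Dec 25, 2011 falls in April 2012; the last day of that month is Apr 30, 2012.
Since Apr 30, 2012 is a Monday and not a holiday, the date is unchanged.
Applying the 3 months extension: 3 months after Apr 30, 2012 is Jul 30, 2012.
Jul 30, 2012 falls on a Monday, which is a business day, so no adjustment is needed.
Deadline: Jul 30, 2012.

Jul 30, 2012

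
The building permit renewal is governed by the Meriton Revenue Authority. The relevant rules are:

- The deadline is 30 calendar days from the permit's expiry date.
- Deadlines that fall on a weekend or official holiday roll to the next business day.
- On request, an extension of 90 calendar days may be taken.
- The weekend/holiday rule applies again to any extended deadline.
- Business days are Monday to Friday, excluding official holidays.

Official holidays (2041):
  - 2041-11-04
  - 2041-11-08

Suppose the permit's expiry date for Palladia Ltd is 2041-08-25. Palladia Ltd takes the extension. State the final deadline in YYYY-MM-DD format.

From 2041-08-25, 30 calendar days later is 2041-09-24.
Since 2041-09-24 is a Tuesday and not a holiday, the date is unchanged.
Add the 90 calendar-day extension to 2041-09-24: 2041-12-23.
Since 2041-12-23 is a Monday and not a holiday, the date is unchanged.
The final due date is 2041-12-23.

2041-12-23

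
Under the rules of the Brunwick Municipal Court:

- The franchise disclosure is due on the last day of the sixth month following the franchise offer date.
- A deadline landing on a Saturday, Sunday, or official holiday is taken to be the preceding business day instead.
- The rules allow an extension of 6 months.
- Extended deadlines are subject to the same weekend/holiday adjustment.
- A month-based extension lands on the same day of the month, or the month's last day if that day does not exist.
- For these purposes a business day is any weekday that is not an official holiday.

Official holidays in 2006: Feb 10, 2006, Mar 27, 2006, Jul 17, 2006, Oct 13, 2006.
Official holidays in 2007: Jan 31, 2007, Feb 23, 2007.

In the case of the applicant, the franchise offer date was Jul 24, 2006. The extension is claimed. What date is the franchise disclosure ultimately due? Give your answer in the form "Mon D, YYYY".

The sixth month after Jul 24, 2006 is January 2007, whose last day is Jan 31, 2007.
Jan 31, 2007 is a listed holiday, so it moves to the preceding business day, Jan 30, 2007 (Tuesday).
Applying the 6 months extension: 6 months after Jan 30, 2007 is Jul 30, 2007.
Jul 30, 2007 is a Monday and not a listed holiday, so it stands.
So the filing is due Jul 30, 2007.

Jul 30, 2007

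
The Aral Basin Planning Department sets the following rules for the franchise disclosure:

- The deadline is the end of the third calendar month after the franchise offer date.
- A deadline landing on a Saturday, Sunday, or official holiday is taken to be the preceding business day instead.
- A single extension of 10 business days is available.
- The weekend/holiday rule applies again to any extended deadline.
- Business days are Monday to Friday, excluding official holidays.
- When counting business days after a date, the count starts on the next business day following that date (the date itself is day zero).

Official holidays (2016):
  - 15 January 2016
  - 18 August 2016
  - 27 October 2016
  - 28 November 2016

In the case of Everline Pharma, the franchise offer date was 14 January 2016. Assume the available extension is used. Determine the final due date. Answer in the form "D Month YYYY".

The third month after 14 January 2016 is April 2016, whose last day is 30 April 2016.
30 April 2016 falls on a Saturday. Rolling to the preceding business day gives 29 April 2016, a Friday.
Applying the 10-business-day extension: 10 business days after 29 April 2016 is 13 May 2016.
13 May 2016 is a Friday and not a listed holiday, so it stands.
Final deadline: 13 May 2016.

13 May 2016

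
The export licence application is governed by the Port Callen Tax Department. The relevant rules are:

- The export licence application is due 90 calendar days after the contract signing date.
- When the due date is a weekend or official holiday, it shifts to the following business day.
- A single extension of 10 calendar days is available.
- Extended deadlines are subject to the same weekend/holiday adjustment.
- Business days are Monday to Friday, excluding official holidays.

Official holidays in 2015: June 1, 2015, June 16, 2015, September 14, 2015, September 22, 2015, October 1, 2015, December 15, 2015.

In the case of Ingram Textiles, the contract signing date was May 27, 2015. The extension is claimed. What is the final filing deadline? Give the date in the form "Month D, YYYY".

September 4, 2015

90 calendar days after May 27, 2015 is August 25, 2015.
August 25, 2015 is a Tuesday and not a listed holiday, so it stands.
Add the 10 calendar-day extension to August 25, 2015: September 4, 2015.
September 4, 2015 falls on a Friday, which is a business day, so no adjustment is needed.
So the filing is due September 4, 2015.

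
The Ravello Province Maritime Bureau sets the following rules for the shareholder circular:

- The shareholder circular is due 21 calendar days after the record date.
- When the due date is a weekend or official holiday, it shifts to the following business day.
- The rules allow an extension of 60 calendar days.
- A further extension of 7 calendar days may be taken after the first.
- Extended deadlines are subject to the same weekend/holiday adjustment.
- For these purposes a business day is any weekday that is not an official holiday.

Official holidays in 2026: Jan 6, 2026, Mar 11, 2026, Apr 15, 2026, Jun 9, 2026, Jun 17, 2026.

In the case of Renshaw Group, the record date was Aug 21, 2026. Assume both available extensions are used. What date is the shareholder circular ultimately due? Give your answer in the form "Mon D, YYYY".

Nov 17, 2026

Adding 21 calendar days to Aug 21, 2026 gives Sep 11, 2026.
Sep 11, 2026 (Friday) is already a business day.
The 60-calendar-day extension moves the deadline from Sep 11, 2026 to Nov 10, 2026.
Nov 10, 2026 falls on a Tuesday, which is a business day, so no adjustment is needed.
With the 7-day extension, Nov 10, 2026 becomes Nov 17, 2026.
Nov 17, 2026 falls on a Tuesday, which is a business day, so no adjustment is needed.
So the filing is due Nov 17, 2026.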